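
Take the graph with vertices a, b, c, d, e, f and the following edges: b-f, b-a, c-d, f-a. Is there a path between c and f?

No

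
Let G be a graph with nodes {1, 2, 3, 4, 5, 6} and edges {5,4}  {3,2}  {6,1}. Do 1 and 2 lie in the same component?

The component containing 1 is {1, 6}, and 2 is not in it.

No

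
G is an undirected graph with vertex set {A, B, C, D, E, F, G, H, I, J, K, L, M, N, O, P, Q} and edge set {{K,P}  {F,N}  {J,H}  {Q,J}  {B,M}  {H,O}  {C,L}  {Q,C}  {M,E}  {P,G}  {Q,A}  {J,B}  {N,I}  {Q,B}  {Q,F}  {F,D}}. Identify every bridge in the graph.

A-Q, B-M, C-L, C-Q, D-F, E-M, F-N, F-Q, G-P, H-J, H-O, I-N, K-P

The edges on the cycle Q-J-B-Q are not bridges since each lies on that cycle.
But removing I-N disconnects I from N; removing F-N disconnects F from N; removing J-H disconnects J from H; removing M-E disconnects M from E — these are bridges.
In total 13 edges are bridges.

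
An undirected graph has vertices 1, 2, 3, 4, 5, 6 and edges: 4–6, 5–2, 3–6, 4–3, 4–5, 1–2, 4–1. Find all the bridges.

none

The edges on the cycle 4-3-6-4 are not bridges since each lies on that cycle.
Every edge lies on some cycle, so there are no bridges.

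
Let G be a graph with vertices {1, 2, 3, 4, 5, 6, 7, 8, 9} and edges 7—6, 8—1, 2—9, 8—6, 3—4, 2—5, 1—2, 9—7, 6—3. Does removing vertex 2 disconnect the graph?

Deleting 2 raises the number of components from 1 to 2, so 2 is a cut vertex.

Yes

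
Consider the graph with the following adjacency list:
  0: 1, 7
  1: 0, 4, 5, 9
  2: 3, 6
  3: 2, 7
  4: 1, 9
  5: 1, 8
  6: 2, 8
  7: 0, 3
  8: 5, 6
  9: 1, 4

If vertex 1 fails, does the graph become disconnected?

Yes

Deleting 1 raises the number of components from 1 to 2, so 1 is a cut vertex.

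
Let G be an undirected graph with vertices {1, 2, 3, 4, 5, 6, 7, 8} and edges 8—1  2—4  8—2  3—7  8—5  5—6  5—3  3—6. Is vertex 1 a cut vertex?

No

Deleting 1 leaves 1 component (was 1), so 1 is not a cut vertex.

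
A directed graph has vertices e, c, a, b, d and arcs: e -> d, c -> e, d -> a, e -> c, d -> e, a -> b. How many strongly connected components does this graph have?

{c, d, e} are all mutually reachable — one SCC of size 3.
{b} is an SCC by itself.
{a} is an SCC by itself.
That gives 3 strongly connected components.

3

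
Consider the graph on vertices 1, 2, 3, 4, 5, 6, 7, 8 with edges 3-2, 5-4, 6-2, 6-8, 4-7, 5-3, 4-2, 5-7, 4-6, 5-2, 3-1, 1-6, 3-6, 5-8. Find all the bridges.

none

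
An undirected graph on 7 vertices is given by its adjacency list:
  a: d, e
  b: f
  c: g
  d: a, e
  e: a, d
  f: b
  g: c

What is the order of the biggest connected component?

Starting from b we can reach b, f. That is one component of size 2.
Starting from c we can reach c, g. That is one component of size 2.
Starting from a we can reach a, d, e. That is one component of size 3.
The largest has 3 vertices.

3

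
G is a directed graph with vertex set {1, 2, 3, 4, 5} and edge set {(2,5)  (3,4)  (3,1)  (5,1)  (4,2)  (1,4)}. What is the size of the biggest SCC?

4

{1, 2, 4, 5} are all mutually reachable — one SCC of size 4.
{3} is an SCC by itself.
The largest has 4 vertices.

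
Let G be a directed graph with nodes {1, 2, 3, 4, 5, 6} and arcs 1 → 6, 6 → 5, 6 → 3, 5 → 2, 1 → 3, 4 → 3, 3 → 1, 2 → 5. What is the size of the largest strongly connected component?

3

{1, 3, 6} are all mutually reachable — one SCC of size 3.
{2, 5} are all mutually reachable — one SCC of size 2.
{4} is an SCC by itself.
The largest has 3 vertices.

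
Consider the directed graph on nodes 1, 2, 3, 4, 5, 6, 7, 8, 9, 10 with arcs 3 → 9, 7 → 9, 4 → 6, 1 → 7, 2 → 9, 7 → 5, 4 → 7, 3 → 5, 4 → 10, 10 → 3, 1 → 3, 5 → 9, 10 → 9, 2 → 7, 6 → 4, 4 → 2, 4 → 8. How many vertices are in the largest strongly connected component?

{4, 6} are all mutually reachable — one SCC of size 2.
{2} is an SCC by itself.
{5} is an SCC by itself.
{9} is an SCC by itself.
{7} is an SCC by itself.
(and 4 more singleton SCCs)
The largest has 2 vertices.

2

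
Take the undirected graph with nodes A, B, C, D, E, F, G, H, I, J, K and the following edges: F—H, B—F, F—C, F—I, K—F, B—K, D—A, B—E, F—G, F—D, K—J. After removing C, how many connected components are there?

With C gone, the remaining components are: {A, B, D, E, F, G, H, I, J, K}.
That is 1 component.

1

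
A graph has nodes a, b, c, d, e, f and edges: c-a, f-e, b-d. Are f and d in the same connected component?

No

The component containing f is {e, f}, and d is not in it.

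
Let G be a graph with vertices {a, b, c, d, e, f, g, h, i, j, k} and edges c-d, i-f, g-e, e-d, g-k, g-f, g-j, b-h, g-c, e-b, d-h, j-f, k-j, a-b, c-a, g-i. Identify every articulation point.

Removing g increases the component count from 1 to 2, so g is a cut vertex.
By contrast removing f leaves 1 component; it is not a cut vertex. No other vertex is a cut vertex either.

g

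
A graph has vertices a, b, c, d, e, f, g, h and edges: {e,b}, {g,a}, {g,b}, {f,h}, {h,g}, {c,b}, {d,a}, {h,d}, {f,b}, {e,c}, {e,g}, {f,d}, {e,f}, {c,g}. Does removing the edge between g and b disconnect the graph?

No

After removing g–b, the path g-e-b still connects them, so the edge is not a bridge.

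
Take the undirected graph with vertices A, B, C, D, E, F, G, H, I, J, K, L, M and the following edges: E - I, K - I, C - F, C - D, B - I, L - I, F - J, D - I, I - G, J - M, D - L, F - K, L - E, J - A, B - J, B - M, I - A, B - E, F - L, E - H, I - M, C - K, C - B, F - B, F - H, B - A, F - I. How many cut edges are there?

1

The edges on the cycle C-F-K-I-D-C are not bridges since each lies on that cycle.
But removing G - I disconnects G from I — this is a bridge.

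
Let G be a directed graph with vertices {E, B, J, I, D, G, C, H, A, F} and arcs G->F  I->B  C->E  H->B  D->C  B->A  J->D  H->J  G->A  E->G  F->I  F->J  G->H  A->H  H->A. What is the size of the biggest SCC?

{A, B, C, D, E, F, G, H, I, J} are all mutually reachable — one SCC of size 10.
The largest has 10 vertices.

10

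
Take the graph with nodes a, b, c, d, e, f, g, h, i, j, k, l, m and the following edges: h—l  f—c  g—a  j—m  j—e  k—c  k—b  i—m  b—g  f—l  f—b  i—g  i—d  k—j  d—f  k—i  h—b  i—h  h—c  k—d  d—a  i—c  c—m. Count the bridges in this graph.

1

The edges on the cycle k-i-h-c-k are not bridges since each lies on that cycle.
But removing e—j disconnects e from j — this is a bridge.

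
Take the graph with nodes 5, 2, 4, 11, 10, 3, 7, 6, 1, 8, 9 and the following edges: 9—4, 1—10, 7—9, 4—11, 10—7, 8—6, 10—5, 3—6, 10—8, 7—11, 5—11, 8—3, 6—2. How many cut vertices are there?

3

Removing 6 increases the component count from 1 to 2, so 6 is a cut vertex.
Removing 8 increases the component count from 1 to 2, so 8 is a cut vertex.
Removing 10 increases the component count from 1 to 3, so 10 is a cut vertex.
By contrast removing 9 leaves 1 component; it is not a cut vertex. No other vertex is a cut vertex either.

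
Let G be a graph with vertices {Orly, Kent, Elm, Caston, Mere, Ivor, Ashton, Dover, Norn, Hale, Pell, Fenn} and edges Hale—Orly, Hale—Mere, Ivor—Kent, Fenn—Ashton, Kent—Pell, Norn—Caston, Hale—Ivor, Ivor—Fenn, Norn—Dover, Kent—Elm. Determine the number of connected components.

2

Starting from Norn we can reach Norn, Dover, Caston. That is one component of size 3.
Starting from Elm we can reach Elm, Fenn, Hale, Ivor, Kent, Mere, Orly, Pell, Ashton. That is one component of size 9.
Total: 2 components.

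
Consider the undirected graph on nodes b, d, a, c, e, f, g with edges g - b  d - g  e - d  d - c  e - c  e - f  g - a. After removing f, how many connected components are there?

1

With f gone, the remaining components are: {a, b, c, d, e, g}.
That is 1 component.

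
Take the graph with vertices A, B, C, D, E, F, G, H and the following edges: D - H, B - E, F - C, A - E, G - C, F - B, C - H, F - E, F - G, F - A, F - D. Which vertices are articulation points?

F

Removing F increases the component count from 1 to 2, so F is a cut vertex.
By contrast removing D leaves 1 component; it is not a cut vertex. No other vertex is a cut vertex either.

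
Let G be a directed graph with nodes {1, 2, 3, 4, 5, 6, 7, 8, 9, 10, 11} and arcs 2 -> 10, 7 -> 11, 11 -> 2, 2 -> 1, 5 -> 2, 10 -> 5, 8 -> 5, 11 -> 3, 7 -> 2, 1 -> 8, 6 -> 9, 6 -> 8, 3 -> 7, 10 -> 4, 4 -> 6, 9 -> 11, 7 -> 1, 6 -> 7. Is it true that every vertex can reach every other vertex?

Yes

From 4 we can reach every vertex (1, 2, 3, 4, 5, 6, 7, 8, 9, 10, 11), and every vertex can reach 4 (1, 2, 3, 4, 5, 6, 7, 8, 9, 10, 11). So the whole graph is one strongly connected component.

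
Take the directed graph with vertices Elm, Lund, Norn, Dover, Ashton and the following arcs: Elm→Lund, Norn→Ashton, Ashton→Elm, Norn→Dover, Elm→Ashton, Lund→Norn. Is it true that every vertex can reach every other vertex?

No

There is no directed path from Dover to Norn, so the graph is not strongly connected.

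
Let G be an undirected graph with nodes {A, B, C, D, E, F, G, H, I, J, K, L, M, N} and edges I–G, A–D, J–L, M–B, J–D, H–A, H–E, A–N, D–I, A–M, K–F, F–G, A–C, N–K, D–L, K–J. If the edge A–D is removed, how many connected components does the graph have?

A and D are still connected via A-N-K-J-D, so the component count stays at 1.

1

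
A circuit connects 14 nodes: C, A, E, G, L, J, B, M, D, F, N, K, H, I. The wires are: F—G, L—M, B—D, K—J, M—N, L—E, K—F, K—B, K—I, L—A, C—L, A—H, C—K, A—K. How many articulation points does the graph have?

Removing A increases the component count from 1 to 2, so A is a cut vertex.
Removing B increases the component count from 1 to 2, so B is a cut vertex.
Removing F increases the component count from 1 to 2, so F is a cut vertex.
Likewise K, L, M are cut vertices.
By contrast removing J leaves 1 component; it is not a cut vertex. No other vertex is a cut vertex either.

6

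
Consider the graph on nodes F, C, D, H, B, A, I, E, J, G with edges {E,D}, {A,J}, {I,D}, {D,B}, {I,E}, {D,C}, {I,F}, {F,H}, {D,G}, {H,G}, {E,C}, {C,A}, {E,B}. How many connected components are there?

Starting from A we can reach A, B, C, D, E, F, G, H, I, J. That is one component of size 10.
Total: 1 component.

1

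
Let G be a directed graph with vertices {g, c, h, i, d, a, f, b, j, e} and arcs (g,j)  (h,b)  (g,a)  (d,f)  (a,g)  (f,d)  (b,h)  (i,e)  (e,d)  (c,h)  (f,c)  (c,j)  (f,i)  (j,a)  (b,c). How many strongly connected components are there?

3

{d, e, f, i} are all mutually reachable — one SCC of size 4.
{b, c, h} are all mutually reachable — one SCC of size 3.
{a, g, j} are all mutually reachable — one SCC of size 3.
That gives 3 strongly connected components.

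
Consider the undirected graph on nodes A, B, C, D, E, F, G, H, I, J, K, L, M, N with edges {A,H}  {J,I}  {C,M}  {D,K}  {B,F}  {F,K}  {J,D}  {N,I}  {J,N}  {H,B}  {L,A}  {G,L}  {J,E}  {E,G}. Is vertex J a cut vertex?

Yes

Deleting J raises the number of components from 2 to 3, so J is a cut vertex.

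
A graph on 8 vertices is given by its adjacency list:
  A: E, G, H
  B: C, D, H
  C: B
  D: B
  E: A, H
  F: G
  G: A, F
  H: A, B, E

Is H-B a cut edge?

Yes

Removing H-B leaves no path between H and B: the component count goes from 1 to 2. So it is a bridge.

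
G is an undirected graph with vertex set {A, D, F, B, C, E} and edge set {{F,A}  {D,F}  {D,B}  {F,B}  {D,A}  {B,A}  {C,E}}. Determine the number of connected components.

2

Starting from C we can reach C, E. That is one component of size 2.
Starting from A we can reach A, B, D, F. That is one component of size 4.
Total: 2 components.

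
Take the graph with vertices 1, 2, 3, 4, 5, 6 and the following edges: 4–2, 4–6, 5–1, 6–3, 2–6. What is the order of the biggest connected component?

Starting from 1 we can reach 1, 5. That is one component of size 2.
Starting from 2 we can reach 2, 3, 4, 6. That is one component of size 4.
The largest has 4 vertices.

4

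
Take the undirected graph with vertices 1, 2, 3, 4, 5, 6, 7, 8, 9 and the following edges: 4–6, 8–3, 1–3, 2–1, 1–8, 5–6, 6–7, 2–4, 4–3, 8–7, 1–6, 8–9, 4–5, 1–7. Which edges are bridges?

The edges on the cycle 4-5-6-4 are not bridges since each lies on that cycle.
But removing 8–9 disconnects 8 from 9 — this is a bridge.

8-9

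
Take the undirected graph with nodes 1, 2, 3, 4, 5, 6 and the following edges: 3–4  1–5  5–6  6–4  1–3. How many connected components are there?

2

2 is isolated — a component by itself.
Starting from 1 we can reach 1, 3, 4, 5, 6. That is one component of size 5.
Total: 2 components.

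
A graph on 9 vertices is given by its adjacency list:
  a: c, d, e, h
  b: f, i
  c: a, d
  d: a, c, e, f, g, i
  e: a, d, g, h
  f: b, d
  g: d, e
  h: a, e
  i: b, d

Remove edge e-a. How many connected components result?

e and a are still connected via e-d-a, so the component count stays at 1.

1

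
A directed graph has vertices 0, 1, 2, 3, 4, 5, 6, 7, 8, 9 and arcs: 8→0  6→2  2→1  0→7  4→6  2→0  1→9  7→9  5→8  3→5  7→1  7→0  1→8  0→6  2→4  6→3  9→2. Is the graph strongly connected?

Yes

From 7 we can reach every vertex (0, 1, 2, 3, 4, 5, 6, 7, 8, 9), and every vertex can reach 7 (0, 1, 2, 3, 4, 5, 6, 7, 8, 9). So the whole graph is one strongly connected component.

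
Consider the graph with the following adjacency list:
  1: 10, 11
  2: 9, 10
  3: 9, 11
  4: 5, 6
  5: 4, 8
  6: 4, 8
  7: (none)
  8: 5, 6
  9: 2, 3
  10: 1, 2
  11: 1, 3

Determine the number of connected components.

7 is isolated — a component by itself.
Starting from 4 we can reach 4, 5, 6, 8. That is one component of size 4.
Starting from 1 we can reach 1, 2, 3, 9, 10, 11. That is one component of size 6.
Total: 3 components.

3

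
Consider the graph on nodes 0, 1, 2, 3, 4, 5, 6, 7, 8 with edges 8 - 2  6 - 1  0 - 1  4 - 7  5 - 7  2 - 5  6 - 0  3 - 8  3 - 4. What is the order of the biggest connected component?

Starting from 0 we can reach 0, 1, 6. That is one component of size 3.
Starting from 2 we can reach 2, 3, 4, 5, 7, 8. That is one component of size 6.
The largest has 6 vertices.

6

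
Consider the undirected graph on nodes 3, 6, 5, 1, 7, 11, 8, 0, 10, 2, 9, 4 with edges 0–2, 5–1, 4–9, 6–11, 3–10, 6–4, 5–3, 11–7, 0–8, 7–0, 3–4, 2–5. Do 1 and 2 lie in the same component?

From 1 we can reach 0, 1, 2, 3, 4, 5, 6, 7, 8, 9, 10, 11, which includes 2.

Yes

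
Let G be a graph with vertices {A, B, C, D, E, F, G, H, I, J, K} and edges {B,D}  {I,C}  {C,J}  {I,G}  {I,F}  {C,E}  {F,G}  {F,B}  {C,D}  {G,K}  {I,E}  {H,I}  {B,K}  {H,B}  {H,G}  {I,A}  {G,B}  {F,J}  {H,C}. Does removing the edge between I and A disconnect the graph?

Yes

Removing I–A leaves no path between I and A: the component count goes from 1 to 2. So it is a bridge.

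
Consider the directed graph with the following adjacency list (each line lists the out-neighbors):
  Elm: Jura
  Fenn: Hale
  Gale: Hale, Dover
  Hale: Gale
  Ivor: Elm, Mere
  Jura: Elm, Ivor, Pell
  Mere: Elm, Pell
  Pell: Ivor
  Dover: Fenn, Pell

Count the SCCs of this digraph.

{Elm, Ivor, Jura, Mere, Pell} are all mutually reachable — one SCC of size 5.
{Fenn, Gale, Hale, Dover} are all mutually reachable — one SCC of size 4.
That gives 2 strongly connected components.

2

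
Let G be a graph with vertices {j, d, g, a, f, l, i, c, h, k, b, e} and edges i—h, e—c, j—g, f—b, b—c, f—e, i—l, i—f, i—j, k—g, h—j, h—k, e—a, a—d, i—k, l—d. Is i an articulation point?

Yes

Deleting i raises the number of components from 1 to 2, so i is a cut vertex.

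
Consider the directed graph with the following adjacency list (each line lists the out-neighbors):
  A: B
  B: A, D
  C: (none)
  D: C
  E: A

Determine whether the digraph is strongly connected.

There is no directed path from C to E, so the graph is not strongly connected.

No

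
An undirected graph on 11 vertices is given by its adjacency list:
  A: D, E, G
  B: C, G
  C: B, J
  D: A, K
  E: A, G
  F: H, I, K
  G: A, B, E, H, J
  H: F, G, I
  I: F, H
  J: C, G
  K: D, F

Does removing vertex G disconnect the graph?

Deleting G raises the number of components from 1 to 2, so G is a cut vertex.

Yes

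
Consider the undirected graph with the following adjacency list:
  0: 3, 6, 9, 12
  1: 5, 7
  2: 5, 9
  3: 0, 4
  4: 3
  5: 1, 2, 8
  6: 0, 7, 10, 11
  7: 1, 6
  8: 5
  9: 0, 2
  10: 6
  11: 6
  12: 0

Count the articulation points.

Removing 0 increases the component count from 1 to 3, so 0 is a cut vertex.
Removing 3 increases the component count from 1 to 2, so 3 is a cut vertex.
Removing 5 increases the component count from 1 to 2, so 5 is a cut vertex.
Likewise 6 is a cut vertex.
By contrast removing 7 leaves 1 component; it is not a cut vertex. No other vertex is a cut vertex either.

4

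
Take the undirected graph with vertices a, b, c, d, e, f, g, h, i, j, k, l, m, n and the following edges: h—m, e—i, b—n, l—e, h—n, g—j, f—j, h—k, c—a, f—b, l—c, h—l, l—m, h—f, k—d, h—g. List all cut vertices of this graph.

Removing c increases the component count from 1 to 2, so c is a cut vertex.
Removing e increases the component count from 1 to 2, so e is a cut vertex.
Removing h increases the component count from 1 to 3, so h is a cut vertex.
Likewise k, l are cut vertices.
By contrast removing d leaves 1 component; it is not a cut vertex. No other vertex is a cut vertex either.

c, e, h, k, l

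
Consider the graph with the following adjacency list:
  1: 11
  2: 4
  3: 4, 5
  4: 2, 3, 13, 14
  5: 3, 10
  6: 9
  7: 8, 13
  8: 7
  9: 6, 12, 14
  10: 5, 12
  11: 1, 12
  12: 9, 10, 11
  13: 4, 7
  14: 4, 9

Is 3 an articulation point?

Deleting 3 leaves 1 component (was 1) (its neighbors 4, 5 remain connected to each other), so 3 is not a cut vertex.

No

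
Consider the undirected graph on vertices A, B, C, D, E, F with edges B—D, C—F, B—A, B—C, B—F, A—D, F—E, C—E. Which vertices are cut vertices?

Removing B increases the component count from 1 to 2, so B is a cut vertex.
By contrast removing F leaves 1 component; it is not a cut vertex. No other vertex is a cut vertex either.

B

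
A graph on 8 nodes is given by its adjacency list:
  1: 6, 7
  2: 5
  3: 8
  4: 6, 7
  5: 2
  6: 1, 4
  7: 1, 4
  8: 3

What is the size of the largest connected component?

4

Starting from 2 we can reach 2, 5. That is one component of size 2.
Starting from 3 we can reach 3, 8. That is one component of size 2.
Starting from 1 we can reach 1, 4, 6, 7. That is one component of size 4.
The largest has 4 vertices.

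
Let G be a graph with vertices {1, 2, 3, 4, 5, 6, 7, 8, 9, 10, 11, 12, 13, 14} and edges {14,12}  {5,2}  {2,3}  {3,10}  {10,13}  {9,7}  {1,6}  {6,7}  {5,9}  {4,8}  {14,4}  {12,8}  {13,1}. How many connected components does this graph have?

11 is isolated — a component by itself.
Starting from 4 we can reach 4, 8, 12, 14. That is one component of size 4.
Starting from 1 we can reach 1, 2, 3, 5, 6, 7, 9, 10, 13. That is one component of size 9.
Total: 3 components.

3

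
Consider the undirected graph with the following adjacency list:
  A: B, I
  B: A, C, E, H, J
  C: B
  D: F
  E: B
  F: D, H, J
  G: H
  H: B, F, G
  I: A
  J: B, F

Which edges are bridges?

The edges on the cycle H-B-J-F-H are not bridges since each lies on that cycle.
But removing B-E disconnects B from E; removing B-C disconnects B from C; removing F-D disconnects F from D; removing B-A disconnects B from A — these are bridges.
In total 6 edges are bridges.

A-B, A-I, B-C, B-E, D-F, G-H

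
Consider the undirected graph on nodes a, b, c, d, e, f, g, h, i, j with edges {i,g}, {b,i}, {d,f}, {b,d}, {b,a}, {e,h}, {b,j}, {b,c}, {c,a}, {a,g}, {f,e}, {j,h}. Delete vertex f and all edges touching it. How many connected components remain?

1

With f gone, the remaining components are: {a, b, c, d, e, g, h, i, j}.
That is 1 component.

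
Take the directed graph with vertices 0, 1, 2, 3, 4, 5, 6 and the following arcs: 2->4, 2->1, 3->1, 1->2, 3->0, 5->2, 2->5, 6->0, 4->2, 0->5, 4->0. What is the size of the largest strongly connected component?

{0, 1, 2, 4, 5} are all mutually reachable — one SCC of size 5.
{6} is an SCC by itself.
{3} is an SCC by itself.
The largest has 5 vertices.

5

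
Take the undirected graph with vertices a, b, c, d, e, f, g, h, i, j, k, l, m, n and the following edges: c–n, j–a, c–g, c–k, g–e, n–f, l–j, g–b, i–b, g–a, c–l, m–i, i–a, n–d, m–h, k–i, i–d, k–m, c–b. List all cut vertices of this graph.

Removing g increases the component count from 1 to 2, so g is a cut vertex.
Removing m increases the component count from 1 to 2, so m is a cut vertex.
Removing n increases the component count from 1 to 2, so n is a cut vertex.
By contrast removing b leaves 1 component; it is not a cut vertex. No other vertex is a cut vertex either.

g, m, n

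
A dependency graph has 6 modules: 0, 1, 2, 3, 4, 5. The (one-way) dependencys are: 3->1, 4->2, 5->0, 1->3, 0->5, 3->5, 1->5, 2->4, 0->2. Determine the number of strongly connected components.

{2, 4} are all mutually reachable — one SCC of size 2.
{1, 3} are all mutually reachable — one SCC of size 2.
{0, 5} are all mutually reachable — one SCC of size 2.
That gives 3 strongly connected components.

3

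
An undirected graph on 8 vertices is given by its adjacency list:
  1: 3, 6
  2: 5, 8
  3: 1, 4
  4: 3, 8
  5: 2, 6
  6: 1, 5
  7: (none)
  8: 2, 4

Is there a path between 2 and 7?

The component containing 2 is {1, 2, 3, 4, 5, 6, 8}, and 7 is not in it.

No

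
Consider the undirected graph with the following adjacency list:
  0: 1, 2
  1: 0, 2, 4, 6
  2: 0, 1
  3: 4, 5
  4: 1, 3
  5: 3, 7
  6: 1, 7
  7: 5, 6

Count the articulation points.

Removing 1 increases the component count from 1 to 2, so 1 is a cut vertex.
By contrast removing 4 leaves 1 component; it is not a cut vertex. No other vertex is a cut vertex either.

1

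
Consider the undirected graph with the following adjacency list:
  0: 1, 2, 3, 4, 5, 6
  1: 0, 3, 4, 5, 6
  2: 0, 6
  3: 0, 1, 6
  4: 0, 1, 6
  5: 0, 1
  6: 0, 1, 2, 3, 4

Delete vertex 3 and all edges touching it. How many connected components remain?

1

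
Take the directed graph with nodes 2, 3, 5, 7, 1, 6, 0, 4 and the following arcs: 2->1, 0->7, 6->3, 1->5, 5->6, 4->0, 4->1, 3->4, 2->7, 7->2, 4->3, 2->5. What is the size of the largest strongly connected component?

8

{0, 1, 2, 3, 4, 5, 6, 7} are all mutually reachable — one SCC of size 8.
The largest has 8 vertices.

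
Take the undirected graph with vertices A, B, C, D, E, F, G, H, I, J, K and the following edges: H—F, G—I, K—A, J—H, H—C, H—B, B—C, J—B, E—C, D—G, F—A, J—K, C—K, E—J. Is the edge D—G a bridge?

Removing D—G leaves no path between D and G: the component count goes from 2 to 3. So it is a bridge.

Yes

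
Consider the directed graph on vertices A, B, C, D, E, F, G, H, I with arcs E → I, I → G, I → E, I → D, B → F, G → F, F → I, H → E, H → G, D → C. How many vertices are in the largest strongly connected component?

4

{E, F, G, I} are all mutually reachable — one SCC of size 4.
{H} is an SCC by itself.
{A} is an SCC by itself.
{C} is an SCC by itself.
{B} is an SCC by itself.
(and 1 more singleton SCC)
The largest has 4 vertices.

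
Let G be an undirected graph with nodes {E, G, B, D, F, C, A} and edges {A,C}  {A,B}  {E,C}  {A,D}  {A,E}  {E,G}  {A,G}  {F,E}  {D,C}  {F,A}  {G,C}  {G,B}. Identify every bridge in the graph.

The edges on the cycle A-D-C-A are not bridges since each lies on that cycle.
Every edge lies on some cycle, so there are no bridges.

none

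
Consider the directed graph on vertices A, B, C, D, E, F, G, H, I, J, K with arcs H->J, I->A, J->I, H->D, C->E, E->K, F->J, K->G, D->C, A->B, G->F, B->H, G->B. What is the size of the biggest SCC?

{A, B, C, D, E, F, G, H, I, J, K} are all mutually reachable — one SCC of size 11.
The largest has 11 vertices.

11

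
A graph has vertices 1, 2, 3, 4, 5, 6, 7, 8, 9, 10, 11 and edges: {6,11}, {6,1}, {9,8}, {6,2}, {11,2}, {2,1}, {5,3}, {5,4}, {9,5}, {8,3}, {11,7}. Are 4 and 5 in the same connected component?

Yes

From 4 we can reach 3, 4, 5, 8, 9, which includes 5.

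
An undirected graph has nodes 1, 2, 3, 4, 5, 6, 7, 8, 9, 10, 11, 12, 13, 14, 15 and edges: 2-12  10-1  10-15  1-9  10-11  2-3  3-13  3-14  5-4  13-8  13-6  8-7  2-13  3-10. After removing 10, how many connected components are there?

With 10 gone, the remaining components are: {11}; {15}; {1, 9}; {4, 5}; {2, 3, 6, 7, 8, 12, 13, 14}.
That is 5 components.

5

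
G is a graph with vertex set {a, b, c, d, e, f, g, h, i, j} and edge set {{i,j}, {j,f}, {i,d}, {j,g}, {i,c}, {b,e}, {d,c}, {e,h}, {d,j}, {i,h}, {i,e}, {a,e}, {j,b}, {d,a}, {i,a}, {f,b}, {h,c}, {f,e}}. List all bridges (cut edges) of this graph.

The edges on the cycle i-d-a-i are not bridges since each lies on that cycle.
But removing j–g disconnects j from g — this is a bridge.

g-j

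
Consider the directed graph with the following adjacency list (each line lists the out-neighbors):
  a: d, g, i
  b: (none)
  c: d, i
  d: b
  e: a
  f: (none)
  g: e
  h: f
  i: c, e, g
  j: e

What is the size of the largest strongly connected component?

5

{a, c, e, g, i} are all mutually reachable — one SCC of size 5.
{f} is an SCC by itself.
{b} is an SCC by itself.
{d} is an SCC by itself.
{h} is an SCC by itself.
(and 1 more singleton SCC)
The largest has 5 vertices.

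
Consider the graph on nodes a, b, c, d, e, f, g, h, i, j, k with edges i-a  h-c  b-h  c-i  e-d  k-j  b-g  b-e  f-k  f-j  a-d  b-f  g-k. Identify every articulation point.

b

Removing b increases the component count from 1 to 2, so b is a cut vertex.
By contrast removing e leaves 1 component; it is not a cut vertex. No other vertex is a cut vertex either.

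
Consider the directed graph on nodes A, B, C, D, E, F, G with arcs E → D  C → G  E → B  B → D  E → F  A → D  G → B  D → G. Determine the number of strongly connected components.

5

{B, D, G} are all mutually reachable — one SCC of size 3.
{A} is an SCC by itself.
{E} is an SCC by itself.
{C} is an SCC by itself.
{F} is an SCC by itself.
That gives 5 strongly connected components.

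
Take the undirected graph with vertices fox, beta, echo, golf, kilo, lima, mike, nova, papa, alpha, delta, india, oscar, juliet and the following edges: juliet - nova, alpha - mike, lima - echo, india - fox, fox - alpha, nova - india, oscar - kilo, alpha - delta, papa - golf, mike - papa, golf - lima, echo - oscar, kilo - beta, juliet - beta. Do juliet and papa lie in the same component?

From juliet we can reach fox, beta, echo, golf, kilo, lima, mike, nova, papa, alpha, delta, india, oscar, juliet, which includes papa.

Yes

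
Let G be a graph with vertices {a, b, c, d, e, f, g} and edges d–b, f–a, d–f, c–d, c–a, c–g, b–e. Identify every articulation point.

b, c, d

Removing b increases the component count from 1 to 2, so b is a cut vertex.
Removing c increases the component count from 1 to 2, so c is a cut vertex.
Removing d increases the component count from 1 to 2, so d is a cut vertex.
By contrast removing e leaves 1 component; it is not a cut vertex. No other vertex is a cut vertex either.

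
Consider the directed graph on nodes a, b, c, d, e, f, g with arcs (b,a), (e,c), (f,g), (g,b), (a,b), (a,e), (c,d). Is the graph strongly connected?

There is no directed path from c to g, so the graph is not strongly connected.

No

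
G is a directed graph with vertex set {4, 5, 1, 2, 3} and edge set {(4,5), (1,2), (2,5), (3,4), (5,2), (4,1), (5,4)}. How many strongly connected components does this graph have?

2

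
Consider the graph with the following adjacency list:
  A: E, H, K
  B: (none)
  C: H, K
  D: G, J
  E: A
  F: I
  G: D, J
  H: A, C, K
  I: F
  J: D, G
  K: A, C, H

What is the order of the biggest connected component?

B is isolated — a component by itself.
Starting from F we can reach F, I. That is one component of size 2.
Starting from D we can reach D, G, J. That is one component of size 3.
Starting from A we can reach A, C, E, H, K. That is one component of size 5.
The largest has 5 vertices.

5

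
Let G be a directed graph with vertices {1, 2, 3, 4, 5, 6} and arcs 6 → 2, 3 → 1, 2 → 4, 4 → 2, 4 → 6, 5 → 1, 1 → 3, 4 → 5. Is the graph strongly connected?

There is no directed path from 5 to 4, so the graph is not strongly connected.

No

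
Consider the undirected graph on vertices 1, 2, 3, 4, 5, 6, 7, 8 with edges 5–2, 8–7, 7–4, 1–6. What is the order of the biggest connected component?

3 is isolated — a component by itself.
Starting from 1 we can reach 1, 6. That is one component of size 2.
Starting from 2 we can reach 2, 5. That is one component of size 2.
Starting from 4 we can reach 4, 7, 8. That is one component of size 3.
The largest has 3 vertices.

3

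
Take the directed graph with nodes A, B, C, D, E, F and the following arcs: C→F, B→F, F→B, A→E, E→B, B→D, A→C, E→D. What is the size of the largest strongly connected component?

2

{B, F} are all mutually reachable — one SCC of size 2.
{D} is an SCC by itself.
{A} is an SCC by itself.
{E} is an SCC by itself.
{C} is an SCC by itself.
The largest has 2 vertices.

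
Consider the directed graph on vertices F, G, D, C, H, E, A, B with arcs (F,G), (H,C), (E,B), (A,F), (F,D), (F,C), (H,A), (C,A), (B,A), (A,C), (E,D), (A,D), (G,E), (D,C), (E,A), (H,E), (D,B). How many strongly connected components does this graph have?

2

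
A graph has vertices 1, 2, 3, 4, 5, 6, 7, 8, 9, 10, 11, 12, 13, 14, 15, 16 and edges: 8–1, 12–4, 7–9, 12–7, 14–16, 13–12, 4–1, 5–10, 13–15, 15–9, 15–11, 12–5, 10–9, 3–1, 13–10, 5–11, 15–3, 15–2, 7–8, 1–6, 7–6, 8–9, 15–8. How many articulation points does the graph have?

Removing 15 increases the component count from 2 to 3, so 15 is a cut vertex.
By contrast removing 16 leaves 2 components; it is not a cut vertex. No other vertex is a cut vertex either.

1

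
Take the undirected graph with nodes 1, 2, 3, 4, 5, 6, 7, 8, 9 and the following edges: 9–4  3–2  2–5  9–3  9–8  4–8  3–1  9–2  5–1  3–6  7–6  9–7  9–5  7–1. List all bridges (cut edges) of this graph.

none

The edges on the cycle 9-4-8-9 are not bridges since each lies on that cycle.
Every edge lies on some cycle, so there are no bridges.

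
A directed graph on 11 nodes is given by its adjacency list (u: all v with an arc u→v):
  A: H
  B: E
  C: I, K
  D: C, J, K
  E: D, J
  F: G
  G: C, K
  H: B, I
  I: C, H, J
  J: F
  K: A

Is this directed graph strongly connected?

Yes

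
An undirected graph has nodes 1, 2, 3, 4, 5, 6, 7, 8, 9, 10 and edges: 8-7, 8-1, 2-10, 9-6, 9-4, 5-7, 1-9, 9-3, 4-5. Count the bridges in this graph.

3

The edges on the cycle 8-1-9-4-5-7-8 are not bridges since each lies on that cycle.
But removing 2-10 disconnects 2 from 10; removing 9-3 disconnects 9 from 3; removing 9-6 disconnects 9 from 6 — these are bridges.
That makes 3 bridges.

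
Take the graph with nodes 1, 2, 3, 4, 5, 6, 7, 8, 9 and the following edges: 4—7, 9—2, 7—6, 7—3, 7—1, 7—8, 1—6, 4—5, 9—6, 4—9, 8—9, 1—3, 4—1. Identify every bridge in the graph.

The edges on the cycle 4-7-8-9-4 are not bridges since each lies on that cycle.
But removing 2—9 disconnects 2 from 9; removing 4—5 disconnects 4 from 5 — these are bridges.

2-9, 4-5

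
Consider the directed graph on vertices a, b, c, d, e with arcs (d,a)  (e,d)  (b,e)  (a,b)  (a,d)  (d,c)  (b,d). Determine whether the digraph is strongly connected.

No

There is no directed path from c to a, so the graph is not strongly connected.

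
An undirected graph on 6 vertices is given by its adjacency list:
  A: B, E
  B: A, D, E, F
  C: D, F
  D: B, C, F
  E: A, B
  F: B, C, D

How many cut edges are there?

The edges on the cycle B-E-A-B are not bridges since each lies on that cycle.
Every edge lies on some cycle, so there are no bridges.

0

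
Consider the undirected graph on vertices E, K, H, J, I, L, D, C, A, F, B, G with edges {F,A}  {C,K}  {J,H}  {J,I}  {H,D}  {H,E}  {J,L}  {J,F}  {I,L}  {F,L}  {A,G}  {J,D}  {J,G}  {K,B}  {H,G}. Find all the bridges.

The edges on the cycle J-F-A-G-H-J are not bridges since each lies on that cycle.
But removing K-B disconnects K from B; removing C-K disconnects C from K; removing E-H disconnects E from H — these are bridges.

B-K, C-K, E-H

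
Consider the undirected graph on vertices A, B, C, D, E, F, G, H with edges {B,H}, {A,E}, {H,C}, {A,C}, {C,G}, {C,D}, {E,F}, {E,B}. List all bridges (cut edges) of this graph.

C-D, C-G, E-F

The edges on the cycle A-E-B-H-C-A are not bridges since each lies on that cycle.
But removing E-F disconnects E from F; removing C-G disconnects C from G; removing C-D disconnects C from D — these are bridges.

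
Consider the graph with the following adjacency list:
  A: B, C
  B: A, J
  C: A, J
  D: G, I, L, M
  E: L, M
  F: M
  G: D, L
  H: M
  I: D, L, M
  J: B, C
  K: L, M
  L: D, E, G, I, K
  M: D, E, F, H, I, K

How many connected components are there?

2

Starting from A we can reach A, B, C, J. That is one component of size 4.
Starting from D we can reach D, E, F, G, H, I, K, L, M. That is one component of size 9.
Total: 2 components.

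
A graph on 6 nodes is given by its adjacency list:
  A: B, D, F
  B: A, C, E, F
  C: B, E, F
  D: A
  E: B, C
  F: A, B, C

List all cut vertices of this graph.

A

Removing A increases the component count from 1 to 2, so A is a cut vertex.
By contrast removing F leaves 1 component; it is not a cut vertex. No other vertex is a cut vertex either.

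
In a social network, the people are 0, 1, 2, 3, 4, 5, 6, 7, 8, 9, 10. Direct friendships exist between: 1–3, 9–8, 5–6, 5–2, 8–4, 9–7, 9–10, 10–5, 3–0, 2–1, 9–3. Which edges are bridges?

0-3, 4-8, 5-6, 7-9, 8-9

The edges on the cycle 9-10-5-2-1-3-9 are not bridges since each lies on that cycle.
But removing 4–8 disconnects 4 from 8; removing 9–8 disconnects 9 from 8; removing 5–6 disconnects 5 from 6; removing 9–7 disconnects 9 from 7 — these are bridges.
In total 5 edges are bridges.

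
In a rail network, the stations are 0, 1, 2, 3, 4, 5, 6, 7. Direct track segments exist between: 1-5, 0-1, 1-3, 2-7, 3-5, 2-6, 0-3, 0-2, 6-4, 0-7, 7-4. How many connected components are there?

Starting from 0 we can reach 0, 1, 2, 3, 4, 5, 6, 7. That is one component of size 8.
Total: 1 component.

1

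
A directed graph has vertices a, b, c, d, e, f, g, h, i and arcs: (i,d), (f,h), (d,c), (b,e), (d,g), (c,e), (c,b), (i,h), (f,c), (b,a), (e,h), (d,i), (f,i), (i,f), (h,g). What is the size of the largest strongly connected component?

3

{d, f, i} are all mutually reachable — one SCC of size 3.
{g} is an SCC by itself.
{e} is an SCC by itself.
{h} is an SCC by itself.
{c} is an SCC by itself.
(and 2 more singleton SCCs)
The largest has 3 vertices.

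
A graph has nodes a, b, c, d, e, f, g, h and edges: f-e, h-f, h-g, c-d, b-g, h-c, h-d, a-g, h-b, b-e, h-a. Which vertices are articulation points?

Removing h increases the component count from 1 to 2, so h is a cut vertex.
By contrast removing d leaves 1 component; it is not a cut vertex. No other vertex is a cut vertex either.

h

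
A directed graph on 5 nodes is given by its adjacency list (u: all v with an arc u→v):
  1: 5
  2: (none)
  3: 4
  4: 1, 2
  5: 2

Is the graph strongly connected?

No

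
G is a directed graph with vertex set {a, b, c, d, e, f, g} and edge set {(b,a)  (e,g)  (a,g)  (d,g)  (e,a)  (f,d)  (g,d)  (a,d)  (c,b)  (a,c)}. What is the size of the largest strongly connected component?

{a, b, c} are all mutually reachable — one SCC of size 3.
{d, g} are all mutually reachable — one SCC of size 2.
{e} is an SCC by itself.
{f} is an SCC by itself.
The largest has 3 vertices.

3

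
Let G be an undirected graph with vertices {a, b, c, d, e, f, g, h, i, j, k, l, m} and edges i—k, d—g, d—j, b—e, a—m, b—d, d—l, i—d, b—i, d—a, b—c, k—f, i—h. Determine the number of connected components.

Starting from a we can reach a, b, c, d, e, f, g, h, i, j, k, l, m. That is one component of size 13.
Total: 1 component.

1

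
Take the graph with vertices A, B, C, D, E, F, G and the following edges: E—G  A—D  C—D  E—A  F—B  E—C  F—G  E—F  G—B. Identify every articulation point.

Removing E increases the component count from 1 to 2, so E is a cut vertex.
By contrast removing G leaves 1 component; it is not a cut vertex. No other vertex is a cut vertex either.

E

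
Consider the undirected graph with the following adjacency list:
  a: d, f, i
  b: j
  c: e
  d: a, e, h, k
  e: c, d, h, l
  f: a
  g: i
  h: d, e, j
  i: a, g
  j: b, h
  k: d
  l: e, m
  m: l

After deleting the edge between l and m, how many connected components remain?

2

Before removal there is 1 component.
l-m is a bridge — removing it separates l's side from m's side.
After removal: 2 components.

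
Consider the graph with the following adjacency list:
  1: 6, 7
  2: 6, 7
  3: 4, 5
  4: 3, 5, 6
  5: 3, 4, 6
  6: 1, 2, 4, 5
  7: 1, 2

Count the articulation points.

1

Removing 6 increases the component count from 1 to 2, so 6 is a cut vertex.
By contrast removing 5 leaves 1 component; it is not a cut vertex. No other vertex is a cut vertex either.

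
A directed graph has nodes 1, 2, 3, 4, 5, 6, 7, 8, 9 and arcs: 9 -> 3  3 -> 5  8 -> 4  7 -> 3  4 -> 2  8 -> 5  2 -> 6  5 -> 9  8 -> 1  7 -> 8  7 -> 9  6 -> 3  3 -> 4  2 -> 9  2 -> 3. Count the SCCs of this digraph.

4

{2, 3, 4, 5, 6, 9} are all mutually reachable — one SCC of size 6.
{7} is an SCC by itself.
{8} is an SCC by itself.
{1} is an SCC by itself.
That gives 4 strongly connected components.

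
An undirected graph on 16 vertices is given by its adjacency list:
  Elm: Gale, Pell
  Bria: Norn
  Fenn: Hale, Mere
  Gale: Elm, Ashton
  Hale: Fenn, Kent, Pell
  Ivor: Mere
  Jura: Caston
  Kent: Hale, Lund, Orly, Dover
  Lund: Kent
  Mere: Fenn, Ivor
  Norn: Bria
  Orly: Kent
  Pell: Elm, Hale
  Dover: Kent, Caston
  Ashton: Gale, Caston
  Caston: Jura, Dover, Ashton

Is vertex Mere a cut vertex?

Yes

Deleting Mere raises the number of components from 2 to 3, so Mere is a cut vertex.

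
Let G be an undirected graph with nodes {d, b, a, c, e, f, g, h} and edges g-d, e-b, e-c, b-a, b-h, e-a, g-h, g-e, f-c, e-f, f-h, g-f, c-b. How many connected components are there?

Starting from a we can reach a, b, c, d, e, f, g, h. That is one component of size 8.
Total: 1 component.

1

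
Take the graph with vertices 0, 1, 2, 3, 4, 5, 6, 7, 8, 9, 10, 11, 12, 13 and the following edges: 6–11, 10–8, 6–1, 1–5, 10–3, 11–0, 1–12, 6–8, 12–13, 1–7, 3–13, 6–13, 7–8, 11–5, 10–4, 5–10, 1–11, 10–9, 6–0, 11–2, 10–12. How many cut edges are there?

3

The edges on the cycle 6-1-7-8-6 are not bridges since each lies on that cycle.
But removing 2–11 disconnects 2 from 11; removing 9–10 disconnects 9 from 10; removing 4–10 disconnects 4 from 10 — these are bridges.
That makes 3 bridges.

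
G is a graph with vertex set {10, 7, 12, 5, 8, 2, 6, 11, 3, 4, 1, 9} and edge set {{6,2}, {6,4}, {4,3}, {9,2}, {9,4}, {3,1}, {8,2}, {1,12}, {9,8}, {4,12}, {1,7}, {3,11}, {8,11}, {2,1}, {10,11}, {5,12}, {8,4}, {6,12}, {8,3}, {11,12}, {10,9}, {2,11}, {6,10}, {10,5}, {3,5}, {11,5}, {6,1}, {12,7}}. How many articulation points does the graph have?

0

Removing 7, for instance, still leaves 1 component. No single vertex removal increases the component count — the graph has no articulation points.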